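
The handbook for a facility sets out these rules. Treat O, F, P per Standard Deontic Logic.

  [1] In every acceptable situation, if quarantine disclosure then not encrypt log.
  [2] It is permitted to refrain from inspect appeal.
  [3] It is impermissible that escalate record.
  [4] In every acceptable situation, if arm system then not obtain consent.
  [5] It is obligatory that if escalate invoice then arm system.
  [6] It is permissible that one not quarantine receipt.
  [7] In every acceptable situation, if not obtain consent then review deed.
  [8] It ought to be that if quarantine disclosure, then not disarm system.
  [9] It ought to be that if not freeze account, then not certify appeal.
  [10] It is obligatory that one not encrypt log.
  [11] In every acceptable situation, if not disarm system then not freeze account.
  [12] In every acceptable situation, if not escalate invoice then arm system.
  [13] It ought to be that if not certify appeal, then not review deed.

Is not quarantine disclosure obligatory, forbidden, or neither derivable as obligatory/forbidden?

By case analysis on escalate_invoice: premise 5 gives O(escalate_invoice → arm_system) and premise 12 gives O(¬escalate_invoice → arm_system), so O(arm_system) either way.
From O(arm_system) and premise 4, O(arm_system → ¬obtain_consent), we obtain O(¬obtain_consent).
With premise 7, O(¬obtain_consent → review_deed), the K-axiom yields O(review_deed).
The contrapositive of premise 13 (O(¬certify_appeal → ¬review_deed)) is O(review_deed → certify_appeal), and O(review_deed) is already established, so O(certify_appeal).
Premise 9, O(¬freeze_account → ¬certify_appeal), contraposes to O(certify_appeal → freeze_account); with O(certify_appeal) we get O(freeze_account).
Premise 11 is O(¬disarm_system → ¬freeze_account); contrapositively O(freeze_account → disarm_system). Since O(freeze_account) holds, K gives O(disarm_system).
Premise 8 is O(quarantine_disclosure → ¬disarm_system); contrapositively O(disarm_system → ¬quarantine_disclosure). Since O(disarm_system) holds, K gives O(¬quarantine_disclosure).
Premises 1, 2, 3, 6, 10 do not contribute to this derivation.
Hence ¬quarantine_disclosure is obligatory.

Obligatory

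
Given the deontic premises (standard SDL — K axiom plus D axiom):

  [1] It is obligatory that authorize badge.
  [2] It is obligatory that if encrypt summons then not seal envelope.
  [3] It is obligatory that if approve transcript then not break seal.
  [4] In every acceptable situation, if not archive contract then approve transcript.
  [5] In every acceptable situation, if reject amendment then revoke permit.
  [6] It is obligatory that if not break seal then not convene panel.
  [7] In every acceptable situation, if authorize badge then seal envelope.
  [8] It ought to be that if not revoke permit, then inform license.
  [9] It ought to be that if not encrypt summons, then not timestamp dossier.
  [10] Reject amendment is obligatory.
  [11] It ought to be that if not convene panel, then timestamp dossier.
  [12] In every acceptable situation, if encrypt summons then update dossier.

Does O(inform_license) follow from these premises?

Premise 8 is O(¬revoke_permit → inform_license), but O(¬revoke_permit) is not derivable from the premises, so it does not yield O(inform_license).
No other premise forces O(inform_license). An ideal world satisfying every premise can still have inform_license false, so O(inform_license) is not derivable.

No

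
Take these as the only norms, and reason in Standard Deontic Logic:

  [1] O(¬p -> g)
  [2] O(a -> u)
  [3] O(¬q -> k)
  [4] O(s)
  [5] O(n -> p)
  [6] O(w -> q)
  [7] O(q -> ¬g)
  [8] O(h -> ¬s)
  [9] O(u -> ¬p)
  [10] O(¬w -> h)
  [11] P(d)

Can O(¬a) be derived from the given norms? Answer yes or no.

Premise 4 gives O(s).
Premise 8 is O(h -> ¬s); contrapositively O(s -> ¬h). Since O(s) holds, K gives O(¬h).
Premise 10, O(¬w -> h), contraposes to O(¬h -> w); with O(¬h) we get O(w).
With premise 6, O(w -> q), the K-axiom yields O(q).
From O(q) and premise 7, O(q -> ¬g), we obtain O(¬g).
Premise 1 is O(¬p -> g); contrapositively O(¬g -> p). Since O(¬g) holds, K gives O(p).
The contrapositive of premise 9 (O(u -> ¬p)) is O(p -> ¬u), and O(p) is already established, so O(¬u).
Premise 2 is O(a -> u); contrapositively O(¬u -> ¬a). Since O(¬u) holds, K gives O(¬a).
Premises 3, 5, 11 do not contribute to this derivation.
So O(¬a) follows.

Yes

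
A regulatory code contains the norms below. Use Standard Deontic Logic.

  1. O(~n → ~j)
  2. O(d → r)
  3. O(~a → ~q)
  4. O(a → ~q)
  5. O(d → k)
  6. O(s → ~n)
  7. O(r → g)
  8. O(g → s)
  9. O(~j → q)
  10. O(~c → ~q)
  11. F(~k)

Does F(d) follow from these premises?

Yes

Premises 4 and 3 cover both cases: O(a → ~q) and O(~a → ~q). Since a ∨ ~a is a tautology, O(~q) follows.
Premise 9 is O(~j → q); contrapositively O(~q → j). Since O(~q) holds, K gives O(j).
Premise 1, O(~n → ~j), contraposes to O(j → n); with O(j) we get O(n).
Premise 6, O(s → ~n), contraposes to O(n → ~s); with O(n) we get O(~s).
Premise 8, O(g → s), contraposes to O(~s → ~g); with O(~s) we get O(~g).
The contrapositive of premise 7 (O(r → g)) is O(~g → ~r), and O(~g) is already established, so O(~r).
The contrapositive of premise 2 (O(d → r)) is O(~r → ~d), and O(~r) is already established, so O(~d).
Premises 5, 10, 11 do not contribute to this derivation.
So O(~d) holds, i.e. F(d). The claim follows.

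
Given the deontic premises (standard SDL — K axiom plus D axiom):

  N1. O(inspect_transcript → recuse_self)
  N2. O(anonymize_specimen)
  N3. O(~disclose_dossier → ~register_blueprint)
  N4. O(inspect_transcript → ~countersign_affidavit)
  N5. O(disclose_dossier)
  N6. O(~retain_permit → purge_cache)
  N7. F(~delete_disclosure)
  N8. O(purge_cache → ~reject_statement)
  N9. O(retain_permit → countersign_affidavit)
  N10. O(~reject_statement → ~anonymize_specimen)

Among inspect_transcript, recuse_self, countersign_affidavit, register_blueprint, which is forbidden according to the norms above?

inspect_transcript

Premise 2 states O(anonymize_specimen) outright.
The contrapositive of premise 10 (O(~reject_statement → ~anonymize_specimen)) is O(anonymize_specimen → reject_statement), and O(anonymize_specimen) is already established, so O(reject_statement).
Premise 8 is O(purge_cache → ~reject_statement); contrapositively O(reject_statement → ~purge_cache). Since O(reject_statement) holds, K gives O(~purge_cache).
Premise 6 is O(~retain_permit → purge_cache); contrapositively O(~purge_cache → retain_permit). Since O(~purge_cache) holds, K gives O(retain_permit).
From O(retain_permit) and premise 9, O(retain_permit → countersign_affidavit), we obtain O(countersign_affidavit).
Premise 4, O(inspect_transcript → ~countersign_affidavit), contraposes to O(countersign_affidavit → ~inspect_transcript); with O(countersign_affidavit) we get O(~inspect_transcript).
So O(~inspect_transcript) holds, i.e. inspect_transcript is forbidden. None of the other listed options is forbidden under the premises.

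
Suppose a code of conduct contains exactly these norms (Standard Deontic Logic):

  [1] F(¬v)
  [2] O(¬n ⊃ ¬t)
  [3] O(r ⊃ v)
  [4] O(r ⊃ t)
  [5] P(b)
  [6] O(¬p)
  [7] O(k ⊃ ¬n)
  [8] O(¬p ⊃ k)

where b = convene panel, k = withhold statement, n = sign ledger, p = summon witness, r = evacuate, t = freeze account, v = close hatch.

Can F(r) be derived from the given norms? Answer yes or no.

Yes

From premise 6 we have O(¬p).
Applying K to premise 8 (O(¬p ⊃ k)) and O(¬p) yields O(k).
From O(k) and premise 7, O(k ⊃ ¬n), we obtain O(¬n).
Applying K to premise 2 (O(¬n ⊃ ¬t)) and O(¬n) yields O(¬t).
The contrapositive of premise 4 (O(r ⊃ t)) is O(¬t ⊃ ¬r), and O(¬t) is already established, so O(¬r).
Premises 1, 3, 5 do not contribute to this derivation.
So O(¬r) holds, i.e. F(r). The claim follows.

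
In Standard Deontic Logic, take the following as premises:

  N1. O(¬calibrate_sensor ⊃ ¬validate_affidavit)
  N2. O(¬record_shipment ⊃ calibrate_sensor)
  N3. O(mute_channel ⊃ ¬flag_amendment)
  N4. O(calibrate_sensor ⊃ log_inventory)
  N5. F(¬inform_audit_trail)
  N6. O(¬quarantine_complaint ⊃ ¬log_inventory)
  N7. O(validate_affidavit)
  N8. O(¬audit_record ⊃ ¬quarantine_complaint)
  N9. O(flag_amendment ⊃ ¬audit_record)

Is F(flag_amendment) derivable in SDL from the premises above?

Yes

Premise 7 states O(validate_affidavit) outright.
Premise 1 is O(¬calibrate_sensor ⊃ ¬validate_affidavit); contrapositively O(validate_affidavit ⊃ calibrate_sensor). Since O(validate_affidavit) holds, K gives O(calibrate_sensor).
Applying K to premise 4 (O(calibrate_sensor ⊃ log_inventory)) and O(calibrate_sensor) yields O(log_inventory).
The contrapositive of premise 6 (O(¬quarantine_complaint ⊃ ¬log_inventory)) is O(log_inventory ⊃ quarantine_complaint), and O(log_inventory) is already established, so O(quarantine_complaint).
Premise 8 is O(¬audit_record ⊃ ¬quarantine_complaint); contrapositively O(quarantine_complaint ⊃ audit_record). Since O(quarantine_complaint) holds, K gives O(audit_record).
Premise 9, O(flag_amendment ⊃ ¬audit_record), contraposes to O(audit_record ⊃ ¬flag_amendment); with O(audit_record) we get O(¬flag_amendment).
Premises 2, 3, 5 do not contribute to this derivation.
So O(¬flag_amendment) holds, i.e. F(flag_amendment). The claim follows.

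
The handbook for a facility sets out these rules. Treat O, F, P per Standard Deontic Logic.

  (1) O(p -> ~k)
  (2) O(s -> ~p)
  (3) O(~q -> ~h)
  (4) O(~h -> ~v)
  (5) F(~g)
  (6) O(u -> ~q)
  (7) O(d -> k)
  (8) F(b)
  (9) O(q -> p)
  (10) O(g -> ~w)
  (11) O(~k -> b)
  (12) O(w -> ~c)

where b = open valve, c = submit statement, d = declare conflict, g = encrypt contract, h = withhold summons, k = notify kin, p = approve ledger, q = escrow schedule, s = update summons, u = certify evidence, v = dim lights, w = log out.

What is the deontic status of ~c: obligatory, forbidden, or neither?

Neither

Premise 12 is O(w -> ~c), but O(w) is not derivable from the premises, so it does not yield O(~c).
No premise or chain of K-axiom applications forces O(~c), and none forces O(c). So ~c is neither obligatory nor forbidden under these norms.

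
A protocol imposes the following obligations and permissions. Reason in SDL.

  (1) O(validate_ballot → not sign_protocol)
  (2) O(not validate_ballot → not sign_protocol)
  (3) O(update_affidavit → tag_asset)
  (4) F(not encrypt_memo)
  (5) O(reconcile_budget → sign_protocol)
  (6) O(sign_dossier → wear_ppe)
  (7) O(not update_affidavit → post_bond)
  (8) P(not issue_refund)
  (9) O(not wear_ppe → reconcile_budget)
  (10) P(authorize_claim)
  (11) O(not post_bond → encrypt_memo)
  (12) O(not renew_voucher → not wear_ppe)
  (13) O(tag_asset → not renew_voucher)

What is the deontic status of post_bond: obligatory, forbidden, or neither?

Premises 1 and 2 cover both cases: O(validate_ballot → not sign_protocol) and O(not validate_ballot → not sign_protocol). Since validate_ballot ∨ not validate_ballot is a tautology, O(not sign_protocol) follows.
Premise 5 is O(reconcile_budget → sign_protocol); contrapositively O(not sign_protocol → not reconcile_budget). Since O(not sign_protocol) holds, K gives O(not reconcile_budget).
Premise 9, O(not wear_ppe → reconcile_budget), contraposes to O(not reconcile_budget → wear_ppe); with O(not reconcile_budget) we get O(wear_ppe).
Premise 12, O(not renew_voucher → not wear_ppe), contraposes to O(wear_ppe → renew_voucher); with O(wear_ppe) we get O(renew_voucher).
Premise 13 is O(tag_asset → not renew_voucher); contrapositively O(renew_voucher → not tag_asset). Since O(renew_voucher) holds, K gives O(not tag_asset).
Premise 3, O(update_affidavit → tag_asset), contraposes to O(not tag_asset → not update_affidavit); with O(not tag_asset) we get O(not update_affidavit).
Premise 7 is O(not update_affidavit → post_bond); since O(not update_affidavit), deontic closure gives O(post_bond).
Premises 4, 6, 8, 10, 11 do not contribute to this derivation.
Hence post_bond is obligatory.

Obligatory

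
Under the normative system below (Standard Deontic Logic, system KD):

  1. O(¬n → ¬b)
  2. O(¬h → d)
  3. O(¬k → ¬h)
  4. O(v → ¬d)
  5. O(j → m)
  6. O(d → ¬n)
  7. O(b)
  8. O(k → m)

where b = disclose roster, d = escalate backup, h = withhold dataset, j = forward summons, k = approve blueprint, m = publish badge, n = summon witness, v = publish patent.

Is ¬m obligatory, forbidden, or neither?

Forbidden

From premise 7 we have O(b).
Premise 1, O(¬n → ¬b), contraposes to O(b → n); with O(b) we get O(n).
Premise 6, O(d → ¬n), contraposes to O(n → ¬d); with O(n) we get O(¬d).
Premise 2, O(¬h → d), contraposes to O(¬d → h); with O(¬d) we get O(h).
Premise 3 is O(¬k → ¬h); contrapositively O(h → k). Since O(h) holds, K gives O(k).
Premise 8 is O(k → m); since O(k), deontic closure gives O(m).
Premises 4, 5 do not contribute to this derivation.
Thus O(m), which is F(¬m): ¬m is forbidden.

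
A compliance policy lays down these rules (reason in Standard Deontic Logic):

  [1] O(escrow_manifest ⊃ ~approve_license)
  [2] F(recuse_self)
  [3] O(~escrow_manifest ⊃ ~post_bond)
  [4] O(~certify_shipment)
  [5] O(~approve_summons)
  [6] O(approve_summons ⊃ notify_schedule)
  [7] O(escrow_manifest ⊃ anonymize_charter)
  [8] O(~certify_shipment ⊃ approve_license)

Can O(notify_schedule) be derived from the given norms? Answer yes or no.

Premise 6 is O(approve_summons ⊃ notify_schedule), but O(approve_summons) is not derivable from the premises, so it does not yield O(notify_schedule).
No other premise forces O(notify_schedule). An ideal world satisfying every premise can still have notify_schedule false, so O(notify_schedule) is not derivable.

No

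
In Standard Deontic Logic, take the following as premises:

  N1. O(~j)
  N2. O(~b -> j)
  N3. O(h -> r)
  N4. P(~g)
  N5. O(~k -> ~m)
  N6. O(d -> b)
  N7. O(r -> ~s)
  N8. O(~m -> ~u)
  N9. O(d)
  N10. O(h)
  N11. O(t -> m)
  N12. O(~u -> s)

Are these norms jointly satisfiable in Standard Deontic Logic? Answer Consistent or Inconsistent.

Premise 2 is O(~b -> j), but O(~b) is not derivable from the premises, so it does not yield O(j).
So O(j) is not derivable, and the apparent clash with O(~j) does not arise.
A world satisfying every obligation exists (e.g. b=true, d=true, g=false, h=true, j=false, k=true, m=true, r=true, s=false, t=false, u=true); no atom is both obligatory and forbidden, so the set is consistent.

Consistent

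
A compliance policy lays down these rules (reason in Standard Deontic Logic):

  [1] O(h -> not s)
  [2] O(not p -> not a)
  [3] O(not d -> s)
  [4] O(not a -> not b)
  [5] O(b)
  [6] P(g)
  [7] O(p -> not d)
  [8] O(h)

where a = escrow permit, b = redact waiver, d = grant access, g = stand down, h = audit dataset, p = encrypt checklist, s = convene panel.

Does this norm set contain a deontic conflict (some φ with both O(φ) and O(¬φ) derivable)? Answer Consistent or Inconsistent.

Inconsistent

Premise 5 states O(b) outright.
Premise 4 is O(not a -> not b); contrapositively O(b -> a). Since O(b) holds, K gives O(a).
Premise 2 is O(not p -> not a); contrapositively O(a -> p). Since O(a) holds, K gives O(p).
From O(p) and premise 7, O(p -> not d), we obtain O(not d).
Applying K to premise 3 (O(not d -> s)) and O(not d) yields O(s).
The contrapositive of premise 1 (O(h -> not s)) is O(s -> not h), and O(s) is already established, so O(not h).
Yet premise 8 states O(h).
We now have both O(not h) and O(h) — h is simultaneously obligatory and forbidden, violating the D-axiom.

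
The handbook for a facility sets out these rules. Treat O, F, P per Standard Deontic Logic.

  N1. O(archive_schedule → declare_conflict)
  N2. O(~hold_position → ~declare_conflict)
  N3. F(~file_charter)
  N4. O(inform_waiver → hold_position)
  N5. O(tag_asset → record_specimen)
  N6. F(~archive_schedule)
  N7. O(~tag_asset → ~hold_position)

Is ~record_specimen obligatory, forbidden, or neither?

F(~archive_schedule) at premise 6 means O(archive_schedule).
Premise 1 is O(archive_schedule → declare_conflict); since O(archive_schedule), deontic closure gives O(declare_conflict).
Premise 2 is O(~hold_position → ~declare_conflict); contrapositively O(declare_conflict → hold_position). Since O(declare_conflict) holds, K gives O(hold_position).
The contrapositive of premise 7 (O(~tag_asset → ~hold_position)) is O(hold_position → tag_asset), and O(hold_position) is already established, so O(tag_asset).
Applying K to premise 5 (O(tag_asset → record_specimen)) and O(tag_asset) yields O(record_specimen).
Premises 3, 4 do not contribute to this derivation.
Thus O(record_specimen), which is F(~record_specimen): ~record_specimen is forbidden.

Forbidden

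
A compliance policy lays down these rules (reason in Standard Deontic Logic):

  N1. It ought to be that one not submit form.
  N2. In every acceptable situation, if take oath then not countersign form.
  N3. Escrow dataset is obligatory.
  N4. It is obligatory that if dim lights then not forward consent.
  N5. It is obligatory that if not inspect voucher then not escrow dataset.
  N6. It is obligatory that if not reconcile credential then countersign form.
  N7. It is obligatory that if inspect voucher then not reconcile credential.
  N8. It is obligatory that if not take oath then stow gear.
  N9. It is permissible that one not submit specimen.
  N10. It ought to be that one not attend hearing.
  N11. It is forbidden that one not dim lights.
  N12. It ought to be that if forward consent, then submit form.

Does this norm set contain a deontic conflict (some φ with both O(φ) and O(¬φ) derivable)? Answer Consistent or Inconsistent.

Consistent

Premise 12 is O(forward_consent → submit_form), but O(forward_consent) is not derivable from the premises, so it does not yield O(submit_form).
So O(submit_form) is not derivable, and the apparent clash with O(¬submit_form) does not arise.
A world satisfying every obligation exists (e.g. attend_hearing=false, countersign_form=true, dim_lights=true, escrow_dataset=true, forward_consent=false, inspect_voucher=true, reconcile_credential=false, stow_gear=true, submit_form=false, submit_specimen=false, take_oath=false); no atom is both obligatory and forbidden, so the set is consistent.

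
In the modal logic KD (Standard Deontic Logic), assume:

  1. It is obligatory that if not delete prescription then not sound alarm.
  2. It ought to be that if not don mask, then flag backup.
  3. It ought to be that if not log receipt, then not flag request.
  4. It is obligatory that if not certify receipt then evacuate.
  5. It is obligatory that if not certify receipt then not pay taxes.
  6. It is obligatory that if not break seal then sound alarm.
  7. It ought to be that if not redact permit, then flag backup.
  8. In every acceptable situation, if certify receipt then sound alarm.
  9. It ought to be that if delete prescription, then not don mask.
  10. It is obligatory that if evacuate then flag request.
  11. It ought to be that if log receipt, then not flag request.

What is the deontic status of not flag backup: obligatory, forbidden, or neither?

By case analysis on ¬log_receipt: premise 3 gives O(¬log_receipt → ¬flag_request) and premise 11 gives O(log_receipt → ¬flag_request), so O(¬flag_request) either way.
Premise 10, O(evacuate → flag_request), contraposes to O(¬flag_request → ¬evacuate); with O(¬flag_request) we get O(¬evacuate).
The contrapositive of premise 4 (O(¬certify_receipt → evacuate)) is O(¬evacuate → certify_receipt), and O(¬evacuate) is already established, so O(certify_receipt).
Applying K to premise 8 (O(certify_receipt → sound_alarm)) and O(certify_receipt) yields O(sound_alarm).
The contrapositive of premise 1 (O(¬delete_prescription → ¬sound_alarm)) is O(sound_alarm → delete_prescription), and O(sound_alarm) is already established, so O(delete_prescription).
Applying K to premise 9 (O(delete_prescription → ¬don_mask)) and O(delete_prescription) yields O(¬don_mask).
Applying K to premise 2 (O(¬don_mask → flag_backup)) and O(¬don_mask) yields O(flag_backup).
Premises 5, 6, 7 do not contribute to this derivation.
Thus O(flag_backup), which is F(¬flag_backup): ¬flag_backup is forbidden.

Forbidden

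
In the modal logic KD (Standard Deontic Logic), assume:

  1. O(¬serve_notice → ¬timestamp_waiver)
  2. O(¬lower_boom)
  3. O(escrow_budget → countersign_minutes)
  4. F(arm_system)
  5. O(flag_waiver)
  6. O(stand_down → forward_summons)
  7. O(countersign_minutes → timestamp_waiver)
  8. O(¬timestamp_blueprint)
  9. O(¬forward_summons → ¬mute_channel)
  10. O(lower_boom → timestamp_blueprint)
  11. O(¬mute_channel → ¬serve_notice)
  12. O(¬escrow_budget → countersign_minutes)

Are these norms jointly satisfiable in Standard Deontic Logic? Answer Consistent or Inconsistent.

Consistent

Premise 10 is O(lower_boom → timestamp_blueprint), but O(lower_boom) is not derivable from the premises, so it does not yield O(timestamp_blueprint).
So O(timestamp_blueprint) is not derivable, and the apparent clash with O(¬timestamp_blueprint) does not arise.
A world satisfying every obligation exists (e.g. arm_system=false, countersign_minutes=true, escrow_budget=false, flag_waiver=true, forward_summons=true, lower_boom=false, mute_channel=true, serve_notice=true, stand_down=false, timestamp_blueprint=false, timestamp_waiver=true); no atom is both obligatory and forbidden, so the set is consistent.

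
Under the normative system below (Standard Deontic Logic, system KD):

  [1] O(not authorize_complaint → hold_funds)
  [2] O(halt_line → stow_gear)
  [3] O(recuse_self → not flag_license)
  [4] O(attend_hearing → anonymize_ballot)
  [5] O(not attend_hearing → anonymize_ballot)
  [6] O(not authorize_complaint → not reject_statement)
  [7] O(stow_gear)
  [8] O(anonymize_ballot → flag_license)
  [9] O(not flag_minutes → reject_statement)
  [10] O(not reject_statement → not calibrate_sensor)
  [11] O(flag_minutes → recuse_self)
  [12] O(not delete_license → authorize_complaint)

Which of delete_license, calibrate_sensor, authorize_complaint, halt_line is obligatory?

authorize_complaint

Premises 5 and 4 cover both cases: O(not attend_hearing → anonymize_ballot) and O(attend_hearing → anonymize_ballot). Since not attend_hearing ∨ attend_hearing is a tautology, O(anonymize_ballot) follows.
From O(anonymize_ballot) and premise 8, O(anonymize_ballot → flag_license), we obtain O(flag_license).
Premise 3 is O(recuse_self → not flag_license); contrapositively O(flag_license → not recuse_self). Since O(flag_license) holds, K gives O(not recuse_self).
The contrapositive of premise 11 (O(flag_minutes → recuse_self)) is O(not recuse_self → not flag_minutes), and O(not recuse_self) is already established, so O(not flag_minutes).
From O(not flag_minutes) and premise 9, O(not flag_minutes → reject_statement), we obtain O(reject_statement).
Premise 6, O(not authorize_complaint → not reject_statement), contraposes to O(reject_statement → authorize_complaint); with O(reject_statement) we get O(authorize_complaint).
So O(authorize_complaint) holds — authorize_complaint is obligatory. None of the other listed options is made obligatory by any chain of premises.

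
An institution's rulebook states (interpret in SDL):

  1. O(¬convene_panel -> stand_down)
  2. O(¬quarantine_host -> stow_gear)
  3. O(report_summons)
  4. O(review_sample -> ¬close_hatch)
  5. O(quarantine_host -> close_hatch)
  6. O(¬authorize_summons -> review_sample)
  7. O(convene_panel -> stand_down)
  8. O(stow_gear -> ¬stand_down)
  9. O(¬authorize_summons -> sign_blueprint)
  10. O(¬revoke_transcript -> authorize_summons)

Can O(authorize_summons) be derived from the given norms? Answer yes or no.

Yes

By case analysis on ¬convene_panel: premise 1 gives O(¬convene_panel -> stand_down) and premise 7 gives O(convene_panel -> stand_down), so O(stand_down) either way.
Premise 8, O(stow_gear -> ¬stand_down), contraposes to O(stand_down -> ¬stow_gear); with O(stand_down) we get O(¬stow_gear).
The contrapositive of premise 2 (O(¬quarantine_host -> stow_gear)) is O(¬stow_gear -> quarantine_host), and O(¬stow_gear) is already established, so O(quarantine_host).
Premise 5 is O(quarantine_host -> close_hatch); since O(quarantine_host), deontic closure gives O(close_hatch).
Premise 4, O(review_sample -> ¬close_hatch), contraposes to O(close_hatch -> ¬review_sample); with O(close_hatch) we get O(¬review_sample).
The contrapositive of premise 6 (O(¬authorize_summons -> review_sample)) is O(¬review_sample -> authorize_summons), and O(¬review_sample) is already established, so O(authorize_summons).
Premises 3, 9, 10 do not contribute to this derivation.
So O(authorize_summons) follows.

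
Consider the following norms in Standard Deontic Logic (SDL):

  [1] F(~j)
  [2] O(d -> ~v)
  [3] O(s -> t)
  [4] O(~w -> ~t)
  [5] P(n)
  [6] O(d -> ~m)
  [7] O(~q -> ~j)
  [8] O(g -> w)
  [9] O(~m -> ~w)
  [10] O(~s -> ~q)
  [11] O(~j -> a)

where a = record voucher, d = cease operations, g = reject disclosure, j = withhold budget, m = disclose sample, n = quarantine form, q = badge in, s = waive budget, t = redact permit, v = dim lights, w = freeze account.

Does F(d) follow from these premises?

Yes

Premise 1 is F(~j), i.e. O(j).
Premise 7 is O(~q -> ~j); contrapositively O(j -> q). Since O(j) holds, K gives O(q).
Premise 10, O(~s -> ~q), contraposes to O(q -> s); with O(q) we get O(s).
Premise 3 is O(s -> t); since O(s), deontic closure gives O(t).
The contrapositive of premise 4 (O(~w -> ~t)) is O(t -> w), and O(t) is already established, so O(w).
The contrapositive of premise 9 (O(~m -> ~w)) is O(w -> m), and O(w) is already established, so O(m).
Premise 6 is O(d -> ~m); contrapositively O(m -> ~d). Since O(m) holds, K gives O(~d).
Premises 2, 5, 8, 11 do not contribute to this derivation.
So O(~d) holds, i.e. F(d). The claim follows.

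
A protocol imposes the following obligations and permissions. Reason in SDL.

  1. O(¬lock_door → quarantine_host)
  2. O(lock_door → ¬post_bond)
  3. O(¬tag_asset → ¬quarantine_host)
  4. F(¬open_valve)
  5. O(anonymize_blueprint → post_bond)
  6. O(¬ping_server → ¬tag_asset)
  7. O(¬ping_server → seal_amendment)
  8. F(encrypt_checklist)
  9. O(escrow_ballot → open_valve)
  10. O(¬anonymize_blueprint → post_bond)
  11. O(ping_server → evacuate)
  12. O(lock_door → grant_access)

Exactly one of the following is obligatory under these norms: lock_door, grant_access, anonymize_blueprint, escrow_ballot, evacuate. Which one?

evacuate

By case analysis on ¬anonymize_blueprint: premise 10 gives O(¬anonymize_blueprint → post_bond) and premise 5 gives O(anonymize_blueprint → post_bond), so O(post_bond) either way.
The contrapositive of premise 2 (O(lock_door → ¬post_bond)) is O(post_bond → ¬lock_door), and O(post_bond) is already established, so O(¬lock_door).
With premise 1, O(¬lock_door → quarantine_host), the K-axiom yields O(quarantine_host).
Premise 3, O(¬tag_asset → ¬quarantine_host), contraposes to O(quarantine_host → tag_asset); with O(quarantine_host) we get O(tag_asset).
Premise 6, O(¬ping_server → ¬tag_asset), contraposes to O(tag_asset → ping_server); with O(tag_asset) we get O(ping_server).
From O(ping_server) and premise 11, O(ping_server → evacuate), we obtain O(evacuate).
So O(evacuate) holds — evacuate is obligatory. None of the other listed options is made obligatory by any chain of premises.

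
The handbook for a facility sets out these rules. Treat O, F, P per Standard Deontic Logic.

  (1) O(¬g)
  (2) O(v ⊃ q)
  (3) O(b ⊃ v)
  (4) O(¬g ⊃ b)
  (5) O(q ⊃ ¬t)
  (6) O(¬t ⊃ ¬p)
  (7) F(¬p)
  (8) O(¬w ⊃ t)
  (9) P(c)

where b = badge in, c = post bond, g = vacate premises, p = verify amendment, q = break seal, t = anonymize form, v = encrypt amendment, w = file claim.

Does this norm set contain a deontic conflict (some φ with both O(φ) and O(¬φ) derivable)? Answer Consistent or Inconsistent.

F(¬p) at premise 7 means O(p).
Premise 6 is O(¬t ⊃ ¬p); contrapositively O(p ⊃ t). Since O(p) holds, K gives O(t).
The contrapositive of premise 5 (O(q ⊃ ¬t)) is O(t ⊃ ¬q), and O(t) is already established, so O(¬q).
Premise 2, O(v ⊃ q), contraposes to O(¬q ⊃ ¬v); with O(¬q) we get O(¬v).
Premise 3, O(b ⊃ v), contraposes to O(¬v ⊃ ¬b); with O(¬v) we get O(¬b).
The contrapositive of premise 4 (O(¬g ⊃ b)) is O(¬b ⊃ g), and O(¬b) is already established, so O(g).
However, premise 1 gives O(¬g).
We now have both O(g) and O(¬g) — g is simultaneously obligatory and forbidden, violating the D-axiom.

Inconsistent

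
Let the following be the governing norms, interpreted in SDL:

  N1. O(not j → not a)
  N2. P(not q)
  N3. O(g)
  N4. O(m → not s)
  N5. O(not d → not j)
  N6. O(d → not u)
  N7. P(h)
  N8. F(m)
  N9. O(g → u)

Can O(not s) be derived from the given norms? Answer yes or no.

No

Premise 4 is O(m → not s), but O(m) is not derivable from the premises, so it does not yield O(not s).
No other premise forces O(not s). An ideal world satisfying every premise can still have not s false, so O(not s) is not derivable.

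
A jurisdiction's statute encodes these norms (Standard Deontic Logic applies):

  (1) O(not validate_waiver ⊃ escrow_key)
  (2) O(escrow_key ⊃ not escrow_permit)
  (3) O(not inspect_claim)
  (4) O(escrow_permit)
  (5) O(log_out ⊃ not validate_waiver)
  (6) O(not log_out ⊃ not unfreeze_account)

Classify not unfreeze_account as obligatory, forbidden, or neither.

From premise 4 we have O(escrow_permit).
Premise 2, O(escrow_key ⊃ not escrow_permit), contraposes to O(escrow_permit ⊃ not escrow_key); with O(escrow_permit) we get O(not escrow_key).
The contrapositive of premise 1 (O(not validate_waiver ⊃ escrow_key)) is O(not escrow_key ⊃ validate_waiver), and O(not escrow_key) is already established, so O(validate_waiver).
The contrapositive of premise 5 (O(log_out ⊃ not validate_waiver)) is O(validate_waiver ⊃ not log_out), and O(validate_waiver) is already established, so O(not log_out).
Applying K to premise 6 (O(not log_out ⊃ not unfreeze_account)) and O(not log_out) yields O(not unfreeze_account).
Premise 3 does not contribute to this derivation.
Hence not unfreeze_account is obligatory.

Obligatory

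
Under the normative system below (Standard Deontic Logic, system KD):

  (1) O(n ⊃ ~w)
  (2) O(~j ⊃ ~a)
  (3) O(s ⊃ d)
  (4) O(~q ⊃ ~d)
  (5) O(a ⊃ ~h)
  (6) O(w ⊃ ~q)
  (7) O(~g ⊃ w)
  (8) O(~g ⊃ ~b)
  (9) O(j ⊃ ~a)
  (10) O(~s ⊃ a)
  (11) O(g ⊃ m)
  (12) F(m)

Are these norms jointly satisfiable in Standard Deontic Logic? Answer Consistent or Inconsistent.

Premises 9 and 2 cover both cases: O(j ⊃ ~a) and O(~j ⊃ ~a). Since j ∨ ~j is a tautology, O(~a) follows.
Premise 10 is O(~s ⊃ a); contrapositively O(~a ⊃ s). Since O(~a) holds, K gives O(s).
Applying K to premise 3 (O(s ⊃ d)) and O(s) yields O(d).
Premise 4, O(~q ⊃ ~d), contraposes to O(d ⊃ q); with O(d) we get O(q).
The contrapositive of premise 6 (O(w ⊃ ~q)) is O(q ⊃ ~w), and O(q) is already established, so O(~w).
The contrapositive of premise 7 (O(~g ⊃ w)) is O(~w ⊃ g), and O(~w) is already established, so O(g).
Premise 11 is O(g ⊃ m); since O(g), deontic closure gives O(m).
However, F(m) at premise 12 amounts to O(~m).
We now have both O(m) and O(~m) — m is simultaneously obligatory and forbidden, violating the D-axiom.

Inconsistent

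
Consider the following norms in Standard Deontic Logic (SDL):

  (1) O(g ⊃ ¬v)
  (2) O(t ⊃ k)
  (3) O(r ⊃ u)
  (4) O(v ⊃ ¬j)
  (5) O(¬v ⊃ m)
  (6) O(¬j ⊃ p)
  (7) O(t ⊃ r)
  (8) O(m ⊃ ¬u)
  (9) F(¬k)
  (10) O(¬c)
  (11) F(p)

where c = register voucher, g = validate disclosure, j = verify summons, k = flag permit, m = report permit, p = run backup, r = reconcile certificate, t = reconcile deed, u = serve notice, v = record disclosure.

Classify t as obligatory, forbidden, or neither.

Forbidden

Premise 11, F(p), is equivalent to O(¬p).
Premise 6, O(¬j ⊃ p), contraposes to O(¬p ⊃ j); with O(¬p) we get O(j).
Premise 4, O(v ⊃ ¬j), contraposes to O(j ⊃ ¬v); with O(j) we get O(¬v).
Premise 5 is O(¬v ⊃ m); since O(¬v), deontic closure gives O(m).
Premise 8 is O(m ⊃ ¬u); since O(m), deontic closure gives O(¬u).
Premise 3 is O(r ⊃ u); contrapositively O(¬u ⊃ ¬r). Since O(¬u) holds, K gives O(¬r).
Premise 7 is O(t ⊃ r); contrapositively O(¬r ⊃ ¬t). Since O(¬r) holds, K gives O(¬t).
Premises 1, 2, 9, 10 do not contribute to this derivation.
Thus O(¬t), which is F(t): t is forbidden.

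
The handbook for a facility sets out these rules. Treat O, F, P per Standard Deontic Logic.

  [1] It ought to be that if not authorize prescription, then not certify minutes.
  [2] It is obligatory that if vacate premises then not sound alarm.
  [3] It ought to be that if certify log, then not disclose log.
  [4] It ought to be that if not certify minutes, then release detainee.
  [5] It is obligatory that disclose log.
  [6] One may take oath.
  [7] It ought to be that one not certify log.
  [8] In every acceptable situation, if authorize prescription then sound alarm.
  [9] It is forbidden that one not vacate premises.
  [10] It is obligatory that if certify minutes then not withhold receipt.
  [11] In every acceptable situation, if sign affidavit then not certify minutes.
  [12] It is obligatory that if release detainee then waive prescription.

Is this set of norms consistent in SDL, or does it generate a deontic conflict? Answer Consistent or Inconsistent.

Premise 3 is O(certify_log → ¬disclose_log), but O(certify_log) is not derivable from the premises, so it does not yield O(¬disclose_log).
So O(¬disclose_log) is not derivable, and the apparent clash with O(disclose_log) does not arise.
A world satisfying every obligation exists (e.g. authorize_prescription=false, certify_log=false, certify_minutes=false, disclose_log=true, release_detainee=true, sign_affidavit=false, sound_alarm=false, take_oath=false, vacate_premises=true, waive_prescription=true, withhold_receipt=false); no atom is both obligatory and forbidden, so the set is consistent.

Consistent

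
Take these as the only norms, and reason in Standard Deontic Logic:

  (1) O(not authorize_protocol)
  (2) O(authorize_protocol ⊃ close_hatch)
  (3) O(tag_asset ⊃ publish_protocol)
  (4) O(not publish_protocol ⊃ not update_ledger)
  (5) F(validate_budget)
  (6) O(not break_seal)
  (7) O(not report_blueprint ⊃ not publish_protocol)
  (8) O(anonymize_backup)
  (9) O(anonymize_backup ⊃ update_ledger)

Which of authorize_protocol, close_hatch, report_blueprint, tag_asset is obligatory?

report_blueprint

Premise 8 gives O(anonymize_backup).
Applying K to premise 9 (O(anonymize_backup ⊃ update_ledger)) and O(anonymize_backup) yields O(update_ledger).
Premise 4 is O(not publish_protocol ⊃ not update_ledger); contrapositively O(update_ledger ⊃ publish_protocol). Since O(update_ledger) holds, K gives O(publish_protocol).
Premise 7, O(not report_blueprint ⊃ not publish_protocol), contraposes to O(publish_protocol ⊃ report_blueprint); with O(publish_protocol) we get O(report_blueprint).
So O(report_blueprint) holds — report_blueprint is obligatory. None of the other listed options is made obligatory by any chain of premises.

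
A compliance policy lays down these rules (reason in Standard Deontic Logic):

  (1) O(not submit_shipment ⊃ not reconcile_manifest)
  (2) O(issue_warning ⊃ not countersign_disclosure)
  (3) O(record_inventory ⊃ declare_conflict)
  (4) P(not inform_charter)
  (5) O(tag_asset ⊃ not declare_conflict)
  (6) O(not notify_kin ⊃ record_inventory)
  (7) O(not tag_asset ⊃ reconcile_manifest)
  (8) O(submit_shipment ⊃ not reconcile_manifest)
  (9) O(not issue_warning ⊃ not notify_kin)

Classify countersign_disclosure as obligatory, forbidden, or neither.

Forbidden

Premises 1 and 8 cover both cases: O(not submit_shipment ⊃ not reconcile_manifest) and O(submit_shipment ⊃ not reconcile_manifest). Since not submit_shipment ∨ submit_shipment is a tautology, O(not reconcile_manifest) follows.
Premise 7 is O(not tag_asset ⊃ reconcile_manifest); contrapositively O(not reconcile_manifest ⊃ tag_asset). Since O(not reconcile_manifest) holds, K gives O(tag_asset).
From O(tag_asset) and premise 5, O(tag_asset ⊃ not declare_conflict), we obtain O(not declare_conflict).
Premise 3 is O(record_inventory ⊃ declare_conflict); contrapositively O(not declare_conflict ⊃ not record_inventory). Since O(not declare_conflict) holds, K gives O(not record_inventory).
Premise 6, O(not notify_kin ⊃ record_inventory), contraposes to O(not record_inventory ⊃ notify_kin); with O(not record_inventory) we get O(notify_kin).
Premise 9 is O(not issue_warning ⊃ not notify_kin); contrapositively O(notify_kin ⊃ issue_warning). Since O(notify_kin) holds, K gives O(issue_warning).
From O(issue_warning) and premise 2, O(issue_warning ⊃ not countersign_disclosure), we obtain O(not countersign_disclosure).
Premise 4 does not contribute to this derivation.
Thus O(not countersign_disclosure), which is F(countersign_disclosure): countersign_disclosure is forbidden.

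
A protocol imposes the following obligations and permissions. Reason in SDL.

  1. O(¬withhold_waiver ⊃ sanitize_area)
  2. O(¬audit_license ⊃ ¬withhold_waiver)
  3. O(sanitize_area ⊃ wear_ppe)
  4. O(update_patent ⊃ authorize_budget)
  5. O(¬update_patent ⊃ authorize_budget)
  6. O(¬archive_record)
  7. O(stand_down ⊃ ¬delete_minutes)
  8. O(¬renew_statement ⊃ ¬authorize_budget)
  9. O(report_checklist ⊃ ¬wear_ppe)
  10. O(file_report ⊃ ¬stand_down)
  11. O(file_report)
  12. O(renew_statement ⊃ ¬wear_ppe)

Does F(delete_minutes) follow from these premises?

Premise 7 is O(stand_down ⊃ ¬delete_minutes), but O(stand_down) is not derivable from the premises, so it does not yield O(¬delete_minutes).
No other premise forces O(¬delete_minutes). An ideal world satisfying every premise can still have delete_minutes true, so F(delete_minutes) is not derivable.

No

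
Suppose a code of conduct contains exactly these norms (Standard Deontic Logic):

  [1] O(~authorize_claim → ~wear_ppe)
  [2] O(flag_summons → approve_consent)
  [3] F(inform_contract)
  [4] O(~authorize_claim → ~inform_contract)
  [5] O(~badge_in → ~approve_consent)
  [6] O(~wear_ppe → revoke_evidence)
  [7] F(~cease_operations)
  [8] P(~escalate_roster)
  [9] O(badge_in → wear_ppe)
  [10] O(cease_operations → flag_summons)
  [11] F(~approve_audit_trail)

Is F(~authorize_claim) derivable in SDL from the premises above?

Premise 7 is F(~cease_operations), i.e. O(cease_operations).
With premise 10, O(cease_operations → flag_summons), the K-axiom yields O(flag_summons).
With premise 2, O(flag_summons → approve_consent), the K-axiom yields O(approve_consent).
Premise 5 is O(~badge_in → ~approve_consent); contrapositively O(approve_consent → badge_in). Since O(approve_consent) holds, K gives O(badge_in).
With premise 9, O(badge_in → wear_ppe), the K-axiom yields O(wear_ppe).
Premise 1 is O(~authorize_claim → ~wear_ppe); contrapositively O(wear_ppe → authorize_claim). Since O(wear_ppe) holds, K gives O(authorize_claim).
Premises 3, 4, 6, 8, 11 do not contribute to this derivation.
So O(authorize_claim) holds, i.e. F(~authorize_claim). The claim follows.

Yes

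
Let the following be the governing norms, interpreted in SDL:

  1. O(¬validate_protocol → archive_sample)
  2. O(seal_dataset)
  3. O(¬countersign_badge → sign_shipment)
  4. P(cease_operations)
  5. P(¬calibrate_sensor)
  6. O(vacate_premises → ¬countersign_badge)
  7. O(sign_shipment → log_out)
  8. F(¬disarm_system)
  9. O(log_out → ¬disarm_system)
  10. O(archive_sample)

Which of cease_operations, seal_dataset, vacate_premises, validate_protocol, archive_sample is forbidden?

Premise 8 is F(¬disarm_system), i.e. O(disarm_system).
Premise 9, O(log_out → ¬disarm_system), contraposes to O(disarm_system → ¬log_out); with O(disarm_system) we get O(¬log_out).
The contrapositive of premise 7 (O(sign_shipment → log_out)) is O(¬log_out → ¬sign_shipment), and O(¬log_out) is already established, so O(¬sign_shipment).
Premise 3, O(¬countersign_badge → sign_shipment), contraposes to O(¬sign_shipment → countersign_badge); with O(¬sign_shipment) we get O(countersign_badge).
The contrapositive of premise 6 (O(vacate_premises → ¬countersign_badge)) is O(countersign_badge → ¬vacate_premises), and O(countersign_badge) is already established, so O(¬vacate_premises).
So O(¬vacate_premises) holds, i.e. vacate_premises is forbidden. None of the other listed options is forbidden under the premises.

vacate_premises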